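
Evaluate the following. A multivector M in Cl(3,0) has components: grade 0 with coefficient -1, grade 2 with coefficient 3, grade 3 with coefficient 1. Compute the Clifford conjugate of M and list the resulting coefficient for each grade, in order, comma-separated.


Clifford conjugate sign for grade k: (-1)^(k(k+1)/2)
Grade 0: (-1)^(0*1/2) = (-1)^0 = 1, coeff -1 -> -1
Grade 2: (-1)^(2*3/2) = (-1)^3 = -1, coeff 3 -> -3
Grade 3: (-1)^(3*4/2) = (-1)^6 = 1, coeff 1 -> 1
Conjugated coefficients: -1, -3, 1


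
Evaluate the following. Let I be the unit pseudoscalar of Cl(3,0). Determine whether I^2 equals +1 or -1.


The pseudoscalar I = e1...e_n (product of all n generators) of Cl(p,q) satisfies I^2 = (-1)^(q + n(n-1)/2).
p = 3, q = 0, n = p + q = 3
n(n-1)/2 = 3 * 2 / 2 = 3
Exponent = q + n(n-1)/2 = 0 + 3 = 3
I^2 = (-1)^3 = -1


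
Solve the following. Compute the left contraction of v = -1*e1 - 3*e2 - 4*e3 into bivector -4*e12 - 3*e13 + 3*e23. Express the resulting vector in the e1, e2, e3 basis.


Left contraction v _| B = <vB>_1 (grade-1 part of the geometric product vB).
Using e1_|e12 = e2, e2_|e12 = -e1, e1_|e13 = e3, e3_|e13 = -e1, e2_|e23 = e3, e3_|e23 = -e2:
e1 coeff: -v2*b12 - v3*b13 = -(-3)*(-4) - (-4)*(-3) = -24
e2 coeff: v1*b12 - v3*b23 = (-1)*(-4) - (-4)*(3) = 16
e3 coeff: v1*b13 + v2*b23 = (-1)*(-3) + (-3)*(3) = -6
v _| B = -24*e1 + 16*e2 - 6*e3


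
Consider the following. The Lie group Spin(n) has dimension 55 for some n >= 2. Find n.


dim Spin(n) = dim so(n) = n(n-1)/2.
Solve n(n-1)/2 = 55, i.e. n^2 - n - 110 = 0.
Discriminant = 1 + 8*55 = 441
n = (1 + sqrt(441))/2 = (1 + 21)/2 = 11


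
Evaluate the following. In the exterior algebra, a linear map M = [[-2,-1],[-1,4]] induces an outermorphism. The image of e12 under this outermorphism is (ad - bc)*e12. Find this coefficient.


The outermorphism of a linear map f sends e1^e2 to f(e1)^f(e2).
f(e1) = -2*e1 - 1*e2
f(e2) = -1*e1 + 4*e2
f(e1) ^ f(e2) = (-2*e1 - 1*e2) ^ (-1*e1 + 4*e2)
= (-2)*4*e12 + (-1)*(-1)*e21
= (-8 - 1)*e12
= -9*e12
Coefficient = -9


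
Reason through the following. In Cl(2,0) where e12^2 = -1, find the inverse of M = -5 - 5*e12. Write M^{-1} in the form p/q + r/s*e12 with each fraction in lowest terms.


M = -5 - 5*e12, where e12^2 = -1.
Since M commutes with its reverse ~M = a - b*e12, M * ~M = a^2 - b^2*e12^2 = a^2 + b^2.
So M^{-1} = ~M / (a^2 + b^2) = (a - b*e12)/(a^2 + b^2).
a^2 + b^2 = 25 + 25 = 50
Scalar part = -5/50 = -1/10
Bivector coeff = 5/50 = 1/10
M^{-1} = -1/10 + 1/10*e12


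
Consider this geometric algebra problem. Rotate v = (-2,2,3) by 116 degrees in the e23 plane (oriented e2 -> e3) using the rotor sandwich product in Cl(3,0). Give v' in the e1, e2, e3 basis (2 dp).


Rotor R = cos(58deg) - sin(58deg)*e23
Rotation angle theta = 2 * 58 = 116 degrees in the e23 plane (e2 -> e3).
The component perpendicular to the plane (e1) is invariant: v'_1 = v1 = -2.00
cos(116deg) = -0.4384, sin(116deg) = 0.8988
v'_2 = v2*cos(theta) - v3*sin(theta) = 2*(-0.4384) - 3*0.8988 = -3.57
v'_3 = v2*sin(theta) + v3*cos(theta) = 2*0.8988 + 3*(-0.4384) = 0.48
v' = -2.00*e1 - 3.57*e2 + 0.48*e3


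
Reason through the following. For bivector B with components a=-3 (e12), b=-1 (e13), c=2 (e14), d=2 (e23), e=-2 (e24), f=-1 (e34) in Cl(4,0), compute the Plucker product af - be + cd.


Plucker relation: af - be + cd
a*f = (-3)*(-1) = 3
b*e = (-1)*(-2) = 2
c*d = 2*2 = 4
af - be + cd = 3 - 2 + 4
= 5


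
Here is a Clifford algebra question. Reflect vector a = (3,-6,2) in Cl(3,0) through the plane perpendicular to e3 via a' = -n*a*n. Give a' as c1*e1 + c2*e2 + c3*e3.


Reflection formula: a' = -n*a*n, with n = e3 (unit vector, n^2 = 1).
For reflection through hyperplane perp to e3:
The component along e3 flips sign, others stay.
a = (3, -6, 2)
a' = (3, -6, -2)
a' = 3*e1 - 6*e2 - 2*e3


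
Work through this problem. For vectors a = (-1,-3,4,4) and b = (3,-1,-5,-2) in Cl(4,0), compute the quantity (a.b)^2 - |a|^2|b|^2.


a . b = (-1)*3 + (-3)*(-1) + 4*(-5) + 4*(-2)
= -3 + 3 + (-20) + (-8) = -28
|a|^2 = (-1)^2 + (-3)^2 + 4^2 + 4^2 = 42
|b|^2 = 3^2 + (-1)^2 + (-5)^2 + (-2)^2 = 39
(a.b)^2 = (-28)^2 = 784
|a|^2 * |b|^2 = 42 * 39 = 1638
Result = 784 - 1638 = -854


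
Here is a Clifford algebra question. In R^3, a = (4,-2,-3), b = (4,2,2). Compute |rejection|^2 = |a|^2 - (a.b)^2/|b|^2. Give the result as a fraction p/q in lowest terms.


|a|^2 = 4^2 + (-2)^2 + (-3)^2 = 29
|b|^2 = 4^2 + 2^2 + 2^2 = 24
a . b = 4*4 + (-2)*2 + (-3)*2 = 6
(a.b)^2 = 6^2 = 36
|rej|^2 = 29 - 36/24
= (696 - 36)/24
= 660/24
In lowest terms: 55/2


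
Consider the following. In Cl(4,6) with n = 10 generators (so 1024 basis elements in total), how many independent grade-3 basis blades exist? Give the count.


Number of grade-k basis blades in Cl(p,q) with n = p + q is C(n, k).
n = 4 + 6 = 10
C(10, 3) = 10! / (3! * 7!)
= 3628800 / (6 * 5040)
= 120


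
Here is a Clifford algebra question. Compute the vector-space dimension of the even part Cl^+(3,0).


Even subalgebra dimension = 2^(n-1)
n = 3 + 0 = 3
2^(3 - 1) = 2^2 = 4
Verification: sum of C(3,k) for even k = 1 + 3 = 4
Result = 4


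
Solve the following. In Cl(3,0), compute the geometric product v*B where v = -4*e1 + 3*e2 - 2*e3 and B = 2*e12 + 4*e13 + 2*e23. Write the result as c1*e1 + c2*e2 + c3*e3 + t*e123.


vB has grade-1 (vector) and grade-3 (trivector) parts: vB = (v _| B) + (v ^ B).
Vector part <vB>_1:
  e1: -v2*b12 - v3*b13 = -(3)*(2) - (-2)*(4) = 2
  e2: v1*b12 - v3*b23 = (-4)*(2) - (-2)*(2) = -4
  e3: v1*b13 + v2*b23 = (-4)*(4) + (3)*(2) = -10
Trivector part <vB>_3:
  e123: v1*b23 - v2*b13 + v3*b12 = (-4)*(2) - (3)*(4) + (-2)*(2) = -24
vB = 2*e1 - 4*e2 - 10*e3 - 24*e123


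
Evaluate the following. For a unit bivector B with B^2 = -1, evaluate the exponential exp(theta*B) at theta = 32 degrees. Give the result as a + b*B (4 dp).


For a unit bivector B with B^2 = -1, the exponential series gives
e^(theta*B) = cos(theta) + sin(theta)*B (the GA analogue of Euler's formula).
theta = 32 degrees = 0.558505 rad
cos(32 deg) = 0.8480
sin(32 deg) = 0.5299
exp(theta*B) = 0.8480 + 0.5299*B


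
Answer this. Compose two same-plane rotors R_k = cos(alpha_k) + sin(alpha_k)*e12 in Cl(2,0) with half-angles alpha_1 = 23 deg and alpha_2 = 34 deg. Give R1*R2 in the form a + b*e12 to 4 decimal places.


Same-plane rotors commute and their half-angles add:
R1*R2 = cos(a1 + a2) + sin(a1 + a2)*e12.
a1 + a2 = 23 + 34 = 57 deg
cos(57 deg) = 0.5446
sin(57 deg) = 0.8387
R1*R2 = 0.5446 + 0.8387*e12


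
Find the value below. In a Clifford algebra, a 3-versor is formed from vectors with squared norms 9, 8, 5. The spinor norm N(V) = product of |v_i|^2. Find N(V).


Spinor norm N(V) = |v1|^2 * |v2|^2 * ... * |v3|^2
= 9 * 8 * 5
Running product: 9, 72, 360
N(V) = 360


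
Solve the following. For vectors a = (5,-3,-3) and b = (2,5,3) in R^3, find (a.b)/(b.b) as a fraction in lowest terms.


Projection coefficient = (a . b) / (b . b)
a . b = 5*2 + (-3)*5 + (-3)*3
= 10 + (-15) + (-9) = -14
b . b = 2^2 + 5^2 + 3^2
= 4 + 25 + 9 = 38
Coefficient = -14/38
In lowest terms: -7/19


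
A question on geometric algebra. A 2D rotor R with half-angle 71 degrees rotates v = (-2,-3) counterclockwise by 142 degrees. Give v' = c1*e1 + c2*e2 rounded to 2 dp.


Rotor R = cos(71deg) - sin(71deg)*e12
Rotation angle theta = 2 * 71 = 142 degrees
v' = R*v*~R rotates v by theta.
cos(142deg) = -0.7880, sin(142deg) = 0.6157
v'_1 = -2*cos(142deg) - (-3)*sin(142deg)
= -2*(-0.7880) - (-3)*0.6157
= 3.42
v'_2 = -2*sin(142deg) + (-3)*cos(142deg)
= -2*0.6157 + (-3)*(-0.7880)
= 1.13
v' = 3.42*e1 + 1.13*e2


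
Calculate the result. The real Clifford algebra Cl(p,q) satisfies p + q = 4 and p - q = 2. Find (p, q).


We need p + q = 4 and p - q = 2.
Adding: 2p = 4 + 2 = 6, so p = 3.
Then q = 4 - 3 = 1.
(p, q) = (3, 1)


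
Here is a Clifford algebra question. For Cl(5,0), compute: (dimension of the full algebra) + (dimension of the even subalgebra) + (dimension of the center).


n = 5 + 0 = 5
Total dim = 2^5 = 32
Even subalgebra dim = 2^4 = 16
n is odd, so center dim = 2
Sum = 32 + 16 + 2 = 50


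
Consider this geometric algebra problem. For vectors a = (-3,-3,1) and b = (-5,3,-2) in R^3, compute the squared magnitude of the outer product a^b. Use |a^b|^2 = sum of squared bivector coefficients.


a wedge b = (a1*b2 - a2*b1)*e12 + (a1*b3 - a3*b1)*e13 + (a2*b3 - a3*b2)*e23
e12 coeff: (-3)*3 - (-3)*(-5) = -9 - 15 = -24
e13 coeff: (-3)*(-2) - 1*(-5) = 6 - (-5) = 11
e23 coeff: (-3)*(-2) - 1*3 = 6 - 3 = 3
|a wedge b|^2 = (-24)^2 + 11^2 + 3^2
= 576 + 121 + 9
= 706


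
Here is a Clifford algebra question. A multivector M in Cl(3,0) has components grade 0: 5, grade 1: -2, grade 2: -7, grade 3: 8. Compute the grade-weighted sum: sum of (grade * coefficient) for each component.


Grade-weighted sum = sum of grade_k * coefficient_k
0*5 = 0
1*(-2) = -2
2*(-7) = -14
3*8 = 24
Total = 0 + (-2) + (-14) + 24 = 8


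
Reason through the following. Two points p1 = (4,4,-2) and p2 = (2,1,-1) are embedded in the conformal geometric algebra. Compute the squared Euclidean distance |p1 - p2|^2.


p1 - p2 = (2, 3, -1)
|p1 - p2|^2 = 2^2 + 3^2 + (-1)^2
= 4 + 9 + 1
= 14


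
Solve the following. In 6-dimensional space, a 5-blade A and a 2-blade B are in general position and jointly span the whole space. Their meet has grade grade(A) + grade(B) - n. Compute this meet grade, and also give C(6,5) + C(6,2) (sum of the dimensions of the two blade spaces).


Meet grade = grade(A) + grade(B) - n
= 5 + 2 - 6 = 1
C(6,5) = 6
C(6,2) = 15
dim_A + dim_B = 6 + 15 = 21


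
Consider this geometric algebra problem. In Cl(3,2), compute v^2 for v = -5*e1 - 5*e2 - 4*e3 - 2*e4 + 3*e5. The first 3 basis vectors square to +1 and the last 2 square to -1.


v^2 = sum of c_i^2 * e_i^2
Positive signature terms (e_i^2 = +1): (-5)^2 + (-5)^2 + (-4)^2 = 66
Negative signature terms (e_j^2 = -1): (-2)^2 + 3^2 = 13
v^2 = 66 - 13 = 53


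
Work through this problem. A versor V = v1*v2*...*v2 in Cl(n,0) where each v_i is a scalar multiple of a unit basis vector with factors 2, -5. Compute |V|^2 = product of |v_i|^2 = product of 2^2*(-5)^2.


Each vector v_i has |v_i|^2 = s_i^2
Squared scales: 2^2 = 4, (-5)^2 = 25
|V|^2 = 4 * 25
= 100


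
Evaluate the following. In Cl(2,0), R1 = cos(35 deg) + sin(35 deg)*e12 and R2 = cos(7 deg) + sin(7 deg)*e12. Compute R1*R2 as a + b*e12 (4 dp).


Same-plane rotors commute and their half-angles add:
R1*R2 = cos(a1 + a2) + sin(a1 + a2)*e12.
a1 + a2 = 35 + 7 = 42 deg
cos(42 deg) = 0.7431
sin(42 deg) = 0.6691
R1*R2 = 0.7431 + 0.6691*e12


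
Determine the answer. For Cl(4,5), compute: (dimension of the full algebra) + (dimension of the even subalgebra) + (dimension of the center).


n = 4 + 5 = 9
Total dim = 2^9 = 512
Even subalgebra dim = 2^8 = 256
n is odd, so center dim = 2
Sum = 512 + 256 + 2 = 770


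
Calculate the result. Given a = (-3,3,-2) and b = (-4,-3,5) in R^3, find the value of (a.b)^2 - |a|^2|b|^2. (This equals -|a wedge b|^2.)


a . b = (-3)*(-4) + 3*(-3) + (-2)*5
= 12 + (-9) + (-10) = -7
|a|^2 = (-3)^2 + 3^2 + (-2)^2 = 22
|b|^2 = (-4)^2 + (-3)^2 + 5^2 = 50
(a.b)^2 = (-7)^2 = 49
|a|^2 * |b|^2 = 22 * 50 = 1100
Result = 49 - 1100 = -1051


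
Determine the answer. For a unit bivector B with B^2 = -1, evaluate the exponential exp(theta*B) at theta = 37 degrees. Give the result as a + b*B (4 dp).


For a unit bivector B with B^2 = -1, the exponential series gives
e^(theta*B) = cos(theta) + sin(theta)*B (the GA analogue of Euler's formula).
theta = 37 degrees = 0.645772 rad
cos(37 deg) = 0.7986
sin(37 deg) = 0.6018
exp(theta*B) = 0.7986 + 0.6018*B


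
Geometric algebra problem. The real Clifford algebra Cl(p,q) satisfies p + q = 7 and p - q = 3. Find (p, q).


We need p + q = 7 and p - q = 3.
Adding: 2p = 7 + 3 = 10, so p = 5.
Then q = 7 - 5 = 2.
(p, q) = (5, 2)


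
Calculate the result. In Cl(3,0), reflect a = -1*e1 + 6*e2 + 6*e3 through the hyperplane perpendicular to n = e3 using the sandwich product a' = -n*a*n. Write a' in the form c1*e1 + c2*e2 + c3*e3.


Reflection formula: a' = -n*a*n, with n = e3 (unit vector, n^2 = 1).
For reflection through hyperplane perp to e3:
The component along e3 flips sign, others stay.
a = (-1, 6, 6)
a' = (-1, 6, -6)
a' = -1*e1 + 6*e2 - 6*e3


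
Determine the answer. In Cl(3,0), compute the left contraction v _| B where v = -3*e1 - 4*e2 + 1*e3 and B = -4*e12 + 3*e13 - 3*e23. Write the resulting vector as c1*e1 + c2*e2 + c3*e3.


Left contraction v _| B = <vB>_1 (grade-1 part of the geometric product vB).
Using e1_|e12 = e2, e2_|e12 = -e1, e1_|e13 = e3, e3_|e13 = -e1, e2_|e23 = e3, e3_|e23 = -e2:
e1 coeff: -v2*b12 - v3*b13 = -(-4)*(-4) - (1)*(3) = -19
e2 coeff: v1*b12 - v3*b23 = (-3)*(-4) - (1)*(-3) = 15
e3 coeff: v1*b13 + v2*b23 = (-3)*(3) + (-4)*(-3) = 3
v _| B = -19*e1 + 15*e2 + 3*e3


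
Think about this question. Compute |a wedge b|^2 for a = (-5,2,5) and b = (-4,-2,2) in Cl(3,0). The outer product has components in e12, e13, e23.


a wedge b = (a1*b2 - a2*b1)*e12 + (a1*b3 - a3*b1)*e13 + (a2*b3 - a3*b2)*e23
e12 coeff: (-5)*(-2) - 2*(-4) = 10 - (-8) = 18
e13 coeff: (-5)*2 - 5*(-4) = -10 - (-20) = 10
e23 coeff: 2*2 - 5*(-2) = 4 - (-10) = 14
|a wedge b|^2 = 18^2 + 10^2 + 14^2
= 324 + 100 + 196
= 620


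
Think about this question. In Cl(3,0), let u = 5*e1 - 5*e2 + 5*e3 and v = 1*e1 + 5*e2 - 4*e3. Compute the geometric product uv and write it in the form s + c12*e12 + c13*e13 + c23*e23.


In Cl(3,0): e_i^2 = 1, e_ie_j = -e_je_i for i != j.
Scalar part = u . v = 5*1 + (-5)*5 + 5*(-4)
= 5 + (-25) + (-20) = -40
e12 coeff = 5*5 - (-5)*1 = 25 - (-5) = 30
e13 coeff = 5*(-4) - 5*1 = -20 - 5 = -25
e23 coeff = (-5)*(-4) - 5*5 = 20 - 25 = -5
uv = -40 + 30*e12 - 25*e13 - 5*e23


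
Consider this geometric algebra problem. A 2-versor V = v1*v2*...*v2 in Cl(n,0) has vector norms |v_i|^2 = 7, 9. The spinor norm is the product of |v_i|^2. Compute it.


Spinor norm N(V) = |v1|^2 * |v2|^2 * ... * |v2|^2
= 7 * 9
Running product: 7, 63
N(V) = 63


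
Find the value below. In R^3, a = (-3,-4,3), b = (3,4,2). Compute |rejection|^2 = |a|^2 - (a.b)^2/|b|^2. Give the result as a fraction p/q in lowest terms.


|a|^2 = (-3)^2 + (-4)^2 + 3^2 = 34
|b|^2 = 3^2 + 4^2 + 2^2 = 29
a . b = (-3)*3 + (-4)*4 + 3*2 = -19
(a.b)^2 = (-19)^2 = 361
|rej|^2 = 34 - 361/29
= (986 - 361)/29
= 625/29
In lowest terms: 625/29


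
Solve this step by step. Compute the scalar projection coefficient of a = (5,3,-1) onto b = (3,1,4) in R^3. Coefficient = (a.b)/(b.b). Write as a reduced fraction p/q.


Projection coefficient = (a . b) / (b . b)
a . b = 5*3 + 3*1 + (-1)*4
= 15 + 3 + (-4) = 14
b . b = 3^2 + 1^2 + 4^2
= 9 + 1 + 16 = 26
Coefficient = 14/26
In lowest terms: 7/13


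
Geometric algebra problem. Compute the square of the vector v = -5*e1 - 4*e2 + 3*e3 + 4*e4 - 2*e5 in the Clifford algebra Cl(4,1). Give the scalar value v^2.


v^2 = sum of c_i^2 * e_i^2
Positive signature terms (e_i^2 = +1): (-5)^2 + (-4)^2 + 3^2 + 4^2 = 66
Negative signature terms (e_j^2 = -1): (-2)^2 = 4
v^2 = 66 - 4 = 62


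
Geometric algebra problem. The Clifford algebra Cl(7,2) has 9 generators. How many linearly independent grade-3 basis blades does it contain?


Number of grade-k basis blades in Cl(p,q) with n = p + q is C(n, k).
n = 7 + 2 = 9
C(9, 3) = 9! / (3! * 6!)
= 362880 / (6 * 720)
= 84


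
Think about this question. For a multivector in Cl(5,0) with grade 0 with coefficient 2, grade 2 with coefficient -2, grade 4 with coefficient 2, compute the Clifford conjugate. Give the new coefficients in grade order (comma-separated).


Clifford conjugate sign for grade k: (-1)^(k(k+1)/2)
Grade 0: (-1)^(0*1/2) = (-1)^0 = 1, coeff 2 -> 2
Grade 2: (-1)^(2*3/2) = (-1)^3 = -1, coeff -2 -> 2
Grade 4: (-1)^(4*5/2) = (-1)^10 = 1, coeff 2 -> 2
Conjugated coefficients: 2, 2, 2


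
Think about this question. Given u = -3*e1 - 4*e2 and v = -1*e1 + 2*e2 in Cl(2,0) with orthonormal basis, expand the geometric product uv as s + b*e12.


Expand: (-3*e1 - 4*e2)(-1*e1 + 2*e2)
= (-3)*(-1)*e1e1 + (-3)*2*e1e2 + (-4)*(-1)*e2e1 + (-4)*2*e2e2
Using e1^2 = e2^2 = 1, e2e1 = -e1e2:
Scalar part s = (-3)*(-1) + (-4)*2 = 3 + (-8) = -5
Bivector part b = (-3)*2 - (-4)*(-1) = -6 - 4 = -10
uv = -5 - 10*e12


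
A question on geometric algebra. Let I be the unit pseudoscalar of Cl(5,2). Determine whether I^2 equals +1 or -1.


The pseudoscalar I = e1...e_n (product of all n generators) of Cl(p,q) satisfies I^2 = (-1)^(q + n(n-1)/2).
p = 5, q = 2, n = p + q = 7
n(n-1)/2 = 7 * 6 / 2 = 21
Exponent = q + n(n-1)/2 = 2 + 21 = 23
I^2 = (-1)^23 = -1


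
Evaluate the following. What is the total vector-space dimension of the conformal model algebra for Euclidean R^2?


The conformal model of R^2 uses Cl(3,1): the 2 Euclidean generators plus two extra orthogonal generators e+ (e+^2 = +1) and e- (e-^2 = -1), from which the null vectors e0, einf are built.
Number of generators m = 2 + 2 = 4.
dim Cl(p,q) = 2^m = 2^4 = 16


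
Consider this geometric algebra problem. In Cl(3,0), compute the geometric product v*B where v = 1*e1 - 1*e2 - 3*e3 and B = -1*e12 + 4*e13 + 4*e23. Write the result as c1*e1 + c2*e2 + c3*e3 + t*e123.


vB has grade-1 (vector) and grade-3 (trivector) parts: vB = (v _| B) + (v ^ B).
Vector part <vB>_1:
  e1: -v2*b12 - v3*b13 = -(-1)*(-1) - (-3)*(4) = 11
  e2: v1*b12 - v3*b23 = (1)*(-1) - (-3)*(4) = 11
  e3: v1*b13 + v2*b23 = (1)*(4) + (-1)*(4) = 0
Trivector part <vB>_3:
  e123: v1*b23 - v2*b13 + v3*b12 = (1)*(4) - (-1)*(4) + (-3)*(-1) = 11
vB = 11*e1 + 11*e2 + 0*e3 + 11*e123


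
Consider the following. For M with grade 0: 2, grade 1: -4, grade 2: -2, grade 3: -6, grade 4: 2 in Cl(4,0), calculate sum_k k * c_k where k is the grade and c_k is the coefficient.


Grade-weighted sum = sum of grade_k * coefficient_k
0*2 = 0
1*(-4) = -4
2*(-2) = -4
3*(-6) = -18
4*2 = 8
Total = 0 + (-4) + (-4) + (-18) + 8 = -18


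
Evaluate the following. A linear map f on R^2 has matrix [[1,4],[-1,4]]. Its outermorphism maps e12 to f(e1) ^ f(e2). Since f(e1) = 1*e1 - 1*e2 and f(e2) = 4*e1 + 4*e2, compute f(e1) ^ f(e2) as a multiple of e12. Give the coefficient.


The outermorphism of a linear map f sends e1^e2 to f(e1)^f(e2).
f(e1) = 1*e1 - 1*e2
f(e2) = 4*e1 + 4*e2
f(e1) ^ f(e2) = (1*e1 - 1*e2) ^ (4*e1 + 4*e2)
= 1*4*e12 + (-1)*4*e21
= (4 - (-4))*e12
= 8*e12
Coefficient = 8


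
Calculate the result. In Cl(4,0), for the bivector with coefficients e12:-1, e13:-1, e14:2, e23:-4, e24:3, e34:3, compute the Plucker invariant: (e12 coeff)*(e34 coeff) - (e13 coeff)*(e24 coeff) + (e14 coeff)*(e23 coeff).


Plucker relation: af - be + cd
a*f = (-1)*3 = -3
b*e = (-1)*3 = -3
c*d = 2*(-4) = -8
af - be + cd = -3 - (-3) + (-8)
= -8


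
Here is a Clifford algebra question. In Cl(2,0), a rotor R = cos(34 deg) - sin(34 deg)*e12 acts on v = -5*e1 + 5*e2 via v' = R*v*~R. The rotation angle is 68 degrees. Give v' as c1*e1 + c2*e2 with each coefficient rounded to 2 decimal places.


Rotor R = cos(34deg) - sin(34deg)*e12
Rotation angle theta = 2 * 34 = 68 degrees
v' = R*v*~R rotates v by theta.
cos(68deg) = 0.3746, sin(68deg) = 0.9272
v'_1 = -5*cos(68deg) - 5*sin(68deg)
= -5*0.3746 - 5*0.9272
= -6.51
v'_2 = -5*sin(68deg) + 5*cos(68deg)
= -5*0.9272 + 5*0.3746
= -2.76
v' = -6.51*e1 - 2.76*e2


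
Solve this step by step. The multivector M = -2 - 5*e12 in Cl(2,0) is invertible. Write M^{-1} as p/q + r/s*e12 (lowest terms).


M = -2 - 5*e12, where e12^2 = -1.
Since M commutes with its reverse ~M = a - b*e12, M * ~M = a^2 - b^2*e12^2 = a^2 + b^2.
So M^{-1} = ~M / (a^2 + b^2) = (a - b*e12)/(a^2 + b^2).
a^2 + b^2 = 4 + 25 = 29
Scalar part = -2/29 = -2/29
Bivector coeff = 5/29 = 5/29
M^{-1} = -2/29 + 5/29*e12


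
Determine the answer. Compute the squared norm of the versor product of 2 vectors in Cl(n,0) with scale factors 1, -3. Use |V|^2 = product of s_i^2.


Each vector v_i has |v_i|^2 = s_i^2
Squared scales: 1^2 = 1, (-3)^2 = 9
|V|^2 = 1 * 9
= 9


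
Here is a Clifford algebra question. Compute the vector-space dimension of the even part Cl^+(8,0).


Even subalgebra dimension = 2^(n-1)
n = 8 + 0 = 8
2^(8 - 1) = 2^7 = 128
Verification: sum of C(8,k) for even k = 1 + 28 + 70 + 28 + 1 = 128
Result = 128


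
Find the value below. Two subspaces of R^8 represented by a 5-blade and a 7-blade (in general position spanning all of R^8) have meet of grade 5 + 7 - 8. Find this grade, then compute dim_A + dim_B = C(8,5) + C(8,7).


Meet grade = grade(A) + grade(B) - n
= 5 + 7 - 8 = 4
C(8,5) = 56
C(8,7) = 8
dim_A + dim_B = 56 + 8 = 64


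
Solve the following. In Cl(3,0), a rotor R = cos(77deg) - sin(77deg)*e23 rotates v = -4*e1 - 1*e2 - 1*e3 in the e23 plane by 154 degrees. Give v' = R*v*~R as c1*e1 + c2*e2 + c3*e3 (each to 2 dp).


Rotor R = cos(77deg) - sin(77deg)*e23
Rotation angle theta = 2 * 77 = 154 degrees in the e23 plane (e2 -> e3).
The component perpendicular to the plane (e1) is invariant: v'_1 = v1 = -4.00
cos(154deg) = -0.8988, sin(154deg) = 0.4384
v'_2 = v2*cos(theta) - v3*sin(theta) = -1*(-0.8988) - (-1)*0.4384 = 1.34
v'_3 = v2*sin(theta) + v3*cos(theta) = -1*0.4384 + (-1)*(-0.8988) = 0.46
v' = -4.00*e1 + 1.34*e2 + 0.46*e3


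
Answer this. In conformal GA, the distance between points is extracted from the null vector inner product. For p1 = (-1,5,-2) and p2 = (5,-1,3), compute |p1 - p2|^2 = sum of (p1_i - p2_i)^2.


p1 - p2 = (-6, 6, -5)
|p1 - p2|^2 = (-6)^2 + 6^2 + (-5)^2
= 36 + 36 + 25
= 97


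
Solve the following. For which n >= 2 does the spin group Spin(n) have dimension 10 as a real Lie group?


dim Spin(n) = dim so(n) = n(n-1)/2.
Solve n(n-1)/2 = 10, i.e. n^2 - n - 20 = 0.
Discriminant = 1 + 8*10 = 81
n = (1 + sqrt(81))/2 = (1 + 9)/2 = 5


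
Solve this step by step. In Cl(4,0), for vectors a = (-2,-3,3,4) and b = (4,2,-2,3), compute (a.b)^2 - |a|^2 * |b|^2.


a . b = (-2)*4 + (-3)*2 + 3*(-2) + 4*3
= -8 + (-6) + (-6) + 12 = -8
|a|^2 = (-2)^2 + (-3)^2 + 3^2 + 4^2 = 38
|b|^2 = 4^2 + 2^2 + (-2)^2 + 3^2 = 33
(a.b)^2 = (-8)^2 = 64
|a|^2 * |b|^2 = 38 * 33 = 1254
Result = 64 - 1254 = -1190


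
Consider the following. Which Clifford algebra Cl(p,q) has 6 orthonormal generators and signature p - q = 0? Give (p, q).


We need p + q = 6 and p - q = 0.
Adding: 2p = 6 + 0 = 6, so p = 3.
Then q = 6 - 3 = 3.
(p, q) = (3, 3)


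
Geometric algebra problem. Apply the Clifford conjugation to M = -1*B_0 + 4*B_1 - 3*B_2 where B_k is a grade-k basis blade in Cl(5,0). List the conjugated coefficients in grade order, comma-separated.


Clifford conjugate sign for grade k: (-1)^(k(k+1)/2)
Grade 0: (-1)^(0*1/2) = (-1)^0 = 1, coeff -1 -> -1
Grade 1: (-1)^(1*2/2) = (-1)^1 = -1, coeff 4 -> -4
Grade 2: (-1)^(2*3/2) = (-1)^3 = -1, coeff -3 -> 3
Conjugated coefficients: -1, -4, 3


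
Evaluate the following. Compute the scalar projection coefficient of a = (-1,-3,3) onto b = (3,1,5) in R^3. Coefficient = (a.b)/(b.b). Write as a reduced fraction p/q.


Projection coefficient = (a . b) / (b . b)
a . b = (-1)*3 + (-3)*1 + 3*5
= -3 + (-3) + 15 = 9
b . b = 3^2 + 1^2 + 5^2
= 9 + 1 + 25 = 35
Coefficient = 9/35
In lowest terms: 9/35


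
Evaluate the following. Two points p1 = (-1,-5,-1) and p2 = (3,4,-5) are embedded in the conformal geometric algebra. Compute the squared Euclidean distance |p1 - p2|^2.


p1 - p2 = (-4, -9, 4)
|p1 - p2|^2 = (-4)^2 + (-9)^2 + 4^2
= 16 + 81 + 16
= 113


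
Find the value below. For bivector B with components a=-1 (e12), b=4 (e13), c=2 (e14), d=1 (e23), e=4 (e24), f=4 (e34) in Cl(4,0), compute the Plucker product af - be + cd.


Plucker relation: af - be + cd
a*f = (-1)*4 = -4
b*e = 4*4 = 16
c*d = 2*1 = 2
af - be + cd = -4 - 16 + 2
= -18


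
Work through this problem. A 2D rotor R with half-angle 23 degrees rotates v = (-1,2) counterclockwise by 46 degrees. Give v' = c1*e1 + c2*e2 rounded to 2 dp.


Rotor R = cos(23deg) - sin(23deg)*e12
Rotation angle theta = 2 * 23 = 46 degrees
v' = R*v*~R rotates v by theta.
cos(46deg) = 0.6947, sin(46deg) = 0.7193
v'_1 = -1*cos(46deg) - 2*sin(46deg)
= -1*0.6947 - 2*0.7193
= -2.13
v'_2 = -1*sin(46deg) + 2*cos(46deg)
= -1*0.7193 + 2*0.6947
= 0.67
v' = -2.13*e1 + 0.67*e2


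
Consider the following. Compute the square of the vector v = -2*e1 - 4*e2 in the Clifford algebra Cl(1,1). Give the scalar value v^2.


v^2 = sum of c_i^2 * e_i^2
Positive signature terms (e_i^2 = +1): (-2)^2 = 4
Negative signature terms (e_j^2 = -1): (-4)^2 = 16
v^2 = 4 - 16 = -12


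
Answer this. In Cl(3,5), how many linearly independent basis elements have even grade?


Even subalgebra dimension = 2^(n-1)
n = 3 + 5 = 8
2^(8 - 1) = 2^7 = 128
Verification: sum of C(8,k) for even k = 1 + 28 + 70 + 28 + 1 = 128
Result = 128


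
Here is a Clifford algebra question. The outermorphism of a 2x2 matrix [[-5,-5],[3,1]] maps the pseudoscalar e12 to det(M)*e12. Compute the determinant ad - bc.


The outermorphism of a linear map f sends e1^e2 to f(e1)^f(e2).
f(e1) = -5*e1 + 3*e2
f(e2) = -5*e1 + 1*e2
f(e1) ^ f(e2) = (-5*e1 + 3*e2) ^ (-5*e1 + 1*e2)
= (-5)*1*e12 + 3*(-5)*e21
= (-5 - (-15))*e12
= 10*e12
Coefficient = 10


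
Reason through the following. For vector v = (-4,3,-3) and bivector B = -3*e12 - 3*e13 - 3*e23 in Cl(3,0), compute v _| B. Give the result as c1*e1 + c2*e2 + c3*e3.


Left contraction v _| B = <vB>_1 (grade-1 part of the geometric product vB).
Using e1_|e12 = e2, e2_|e12 = -e1, e1_|e13 = e3, e3_|e13 = -e1, e2_|e23 = e3, e3_|e23 = -e2:
e1 coeff: -v2*b12 - v3*b13 = -(3)*(-3) - (-3)*(-3) = 0
e2 coeff: v1*b12 - v3*b23 = (-4)*(-3) - (-3)*(-3) = 3
e3 coeff: v1*b13 + v2*b23 = (-4)*(-3) + (3)*(-3) = 3
v _| B = 0*e1 + 3*e2 + 3*e3


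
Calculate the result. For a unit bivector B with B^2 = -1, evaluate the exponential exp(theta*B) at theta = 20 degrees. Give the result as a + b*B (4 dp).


For a unit bivector B with B^2 = -1, the exponential series gives
e^(theta*B) = cos(theta) + sin(theta)*B (the GA analogue of Euler's formula).
theta = 20 degrees = 0.349066 rad
cos(20 deg) = 0.9397
sin(20 deg) = 0.3420
exp(theta*B) = 0.9397 + 0.3420*B


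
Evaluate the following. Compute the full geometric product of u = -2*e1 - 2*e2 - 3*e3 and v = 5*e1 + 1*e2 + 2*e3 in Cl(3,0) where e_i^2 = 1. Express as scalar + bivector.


In Cl(3,0): e_i^2 = 1, e_ie_j = -e_je_i for i != j.
Scalar part = u . v = (-2)*5 + (-2)*1 + (-3)*2
= -10 + (-2) + (-6) = -18
e12 coeff = (-2)*1 - (-2)*5 = -2 - (-10) = 8
e13 coeff = (-2)*2 - (-3)*5 = -4 - (-15) = 11
e23 coeff = (-2)*2 - (-3)*1 = -4 - (-3) = -1
uv = -18 + 8*e12 + 11*e13 - 1*e23


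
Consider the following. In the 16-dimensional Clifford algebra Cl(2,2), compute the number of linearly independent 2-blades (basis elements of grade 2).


Number of grade-k basis blades in Cl(p,q) with n = p + q is C(n, k).
n = 2 + 2 = 4
C(4, 2) = 4! / (2! * 2!)
= 24 / (2 * 2)
= 6


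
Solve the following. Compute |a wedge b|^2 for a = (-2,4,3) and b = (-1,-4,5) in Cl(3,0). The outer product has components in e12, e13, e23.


a wedge b = (a1*b2 - a2*b1)*e12 + (a1*b3 - a3*b1)*e13 + (a2*b3 - a3*b2)*e23
e12 coeff: (-2)*(-4) - 4*(-1) = 8 - (-4) = 12
e13 coeff: (-2)*5 - 3*(-1) = -10 - (-3) = -7
e23 coeff: 4*5 - 3*(-4) = 20 - (-12) = 32
|a wedge b|^2 = 12^2 + (-7)^2 + 32^2
= 144 + 49 + 1024
= 1217


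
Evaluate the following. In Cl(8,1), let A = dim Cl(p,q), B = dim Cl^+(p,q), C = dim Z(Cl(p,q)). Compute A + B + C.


n = 8 + 1 = 9
Total dim = 2^9 = 512
Even subalgebra dim = 2^8 = 256
n is odd, so center dim = 2
Sum = 512 + 256 + 2 = 770


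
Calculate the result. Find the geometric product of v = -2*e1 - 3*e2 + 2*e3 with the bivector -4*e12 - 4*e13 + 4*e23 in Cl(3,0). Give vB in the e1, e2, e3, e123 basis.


vB has grade-1 (vector) and grade-3 (trivector) parts: vB = (v _| B) + (v ^ B).
Vector part <vB>_1:
  e1: -v2*b12 - v3*b13 = -(-3)*(-4) - (2)*(-4) = -4
  e2: v1*b12 - v3*b23 = (-2)*(-4) - (2)*(4) = 0
  e3: v1*b13 + v2*b23 = (-2)*(-4) + (-3)*(4) = -4
Trivector part <vB>_3:
  e123: v1*b23 - v2*b13 + v3*b12 = (-2)*(4) - (-3)*(-4) + (2)*(-4) = -28
vB = -4*e1 + 0*e2 - 4*e3 - 28*e123


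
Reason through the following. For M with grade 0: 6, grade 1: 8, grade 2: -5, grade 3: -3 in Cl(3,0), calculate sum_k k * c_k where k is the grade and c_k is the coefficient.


Grade-weighted sum = sum of grade_k * coefficient_k
0*6 = 0
1*8 = 8
2*(-5) = -10
3*(-3) = -9
Total = 0 + 8 + (-10) + (-9) = -11


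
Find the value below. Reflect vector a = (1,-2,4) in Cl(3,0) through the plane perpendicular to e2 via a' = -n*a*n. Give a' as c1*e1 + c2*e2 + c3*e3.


Reflection formula: a' = -n*a*n, with n = e2 (unit vector, n^2 = 1).
For reflection through hyperplane perp to e2:
The component along e2 flips sign, others stay.
a = (1, -2, 4)
a' = (1, 2, 4)
a' = 1*e1 + 2*e2 + 4*e3


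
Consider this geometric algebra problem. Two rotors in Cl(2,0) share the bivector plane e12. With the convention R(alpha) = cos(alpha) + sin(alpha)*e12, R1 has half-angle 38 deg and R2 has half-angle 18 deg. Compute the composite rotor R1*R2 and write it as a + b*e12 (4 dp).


Same-plane rotors commute and their half-angles add:
R1*R2 = cos(a1 + a2) + sin(a1 + a2)*e12.
a1 + a2 = 38 + 18 = 56 deg
cos(56 deg) = 0.5592
sin(56 deg) = 0.8290
R1*R2 = 0.5592 + 0.8290*e12


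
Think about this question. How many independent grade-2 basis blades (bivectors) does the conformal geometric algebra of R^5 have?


The conformal model of R^5 uses Cl(6,1) with m = 5 + 2 = 7 generators.
Number of grade-2 blades = C(m, 2) = C(7, 2)
= 7*6/2 = 21


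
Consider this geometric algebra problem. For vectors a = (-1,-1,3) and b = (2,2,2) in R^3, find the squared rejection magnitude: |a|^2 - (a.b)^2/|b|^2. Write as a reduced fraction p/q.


|a|^2 = (-1)^2 + (-1)^2 + 3^2 = 11
|b|^2 = 2^2 + 2^2 + 2^2 = 12
a . b = (-1)*2 + (-1)*2 + 3*2 = 2
(a.b)^2 = 2^2 = 4
|rej|^2 = 11 - 4/12
= (132 - 4)/12
= 128/12
In lowest terms: 32/3


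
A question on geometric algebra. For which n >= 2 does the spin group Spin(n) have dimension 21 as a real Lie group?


dim Spin(n) = dim so(n) = n(n-1)/2.
Solve n(n-1)/2 = 21, i.e. n^2 - n - 42 = 0.
Discriminant = 1 + 8*21 = 169
n = (1 + sqrt(169))/2 = (1 + 13)/2 = 7


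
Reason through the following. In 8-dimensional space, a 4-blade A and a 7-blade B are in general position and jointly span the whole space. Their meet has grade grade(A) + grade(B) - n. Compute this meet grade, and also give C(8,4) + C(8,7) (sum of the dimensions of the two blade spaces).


Meet grade = grade(A) + grade(B) - n
= 4 + 7 - 8 = 3
C(8,4) = 70
C(8,7) = 8
dim_A + dim_B = 70 + 8 = 78


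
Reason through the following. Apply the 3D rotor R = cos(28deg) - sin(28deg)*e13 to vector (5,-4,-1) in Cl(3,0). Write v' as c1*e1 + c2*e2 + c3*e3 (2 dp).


Rotor R = cos(28deg) - sin(28deg)*e13
Rotation angle theta = 2 * 28 = 56 degrees in the e13 plane (e1 -> e3).
The component perpendicular to the plane (e2) is invariant: v'_2 = v2 = -4.00
cos(56deg) = 0.5592, sin(56deg) = 0.8290
v'_1 = v1*cos(theta) - v3*sin(theta) = 5*0.5592 - (-1)*0.8290 = 3.63
v'_3 = v1*sin(theta) + v3*cos(theta) = 5*0.8290 + (-1)*0.5592 = 3.59
v' = 3.63*e1 - 4.00*e2 + 3.59*e3


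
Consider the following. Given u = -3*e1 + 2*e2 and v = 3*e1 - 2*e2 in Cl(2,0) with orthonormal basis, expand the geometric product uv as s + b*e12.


Expand: (-3*e1 + 2*e2)(3*e1 - 2*e2)
= (-3)*3*e1e1 + (-3)*(-2)*e1e2 + 2*3*e2e1 + 2*(-2)*e2e2
Using e1^2 = e2^2 = 1, e2e1 = -e1e2:
Scalar part s = (-3)*3 + 2*(-2) = -9 + (-4) = -13
Bivector part b = (-3)*(-2) - 2*3 = 6 - 6 = 0
uv = -13 + 0*e12


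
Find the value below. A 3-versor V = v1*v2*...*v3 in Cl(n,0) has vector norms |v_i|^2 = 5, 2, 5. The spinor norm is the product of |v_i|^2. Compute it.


Spinor norm N(V) = |v1|^2 * |v2|^2 * ... * |v3|^2
= 5 * 2 * 5
Running product: 5, 10, 50
N(V) = 50


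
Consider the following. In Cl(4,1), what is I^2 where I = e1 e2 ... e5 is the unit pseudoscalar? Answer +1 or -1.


The pseudoscalar I = e1...e_n (product of all n generators) of Cl(p,q) satisfies I^2 = (-1)^(q + n(n-1)/2).
p = 4, q = 1, n = p + q = 5
n(n-1)/2 = 5 * 4 / 2 = 10
Exponent = q + n(n-1)/2 = 1 + 10 = 11
I^2 = (-1)^11 = -1


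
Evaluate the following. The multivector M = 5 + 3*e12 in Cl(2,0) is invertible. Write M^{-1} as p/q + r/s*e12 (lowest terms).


M = 5 + 3*e12, where e12^2 = -1.
Since M commutes with its reverse ~M = a - b*e12, M * ~M = a^2 - b^2*e12^2 = a^2 + b^2.
So M^{-1} = ~M / (a^2 + b^2) = (a - b*e12)/(a^2 + b^2).
a^2 + b^2 = 25 + 9 = 34
Scalar part = 5/34 = 5/34
Bivector coeff = -3/34 = -3/34
M^{-1} = 5/34 - 3/34*e12


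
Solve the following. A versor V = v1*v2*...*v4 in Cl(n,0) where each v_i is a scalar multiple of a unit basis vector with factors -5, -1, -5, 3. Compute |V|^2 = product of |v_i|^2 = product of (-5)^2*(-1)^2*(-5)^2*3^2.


Each vector v_i has |v_i|^2 = s_i^2
Squared scales: (-5)^2 = 25, (-1)^2 = 1, (-5)^2 = 25, 3^2 = 9
|V|^2 = 25 * 1 * 25 * 9
= 5625


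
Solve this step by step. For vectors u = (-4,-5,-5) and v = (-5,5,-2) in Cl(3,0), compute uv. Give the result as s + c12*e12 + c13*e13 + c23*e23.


In Cl(3,0): e_i^2 = 1, e_ie_j = -e_je_i for i != j.
Scalar part = u . v = (-4)*(-5) + (-5)*5 + (-5)*(-2)
= 20 + (-25) + 10 = 5
e12 coeff = (-4)*5 - (-5)*(-5) = -20 - 25 = -45
e13 coeff = (-4)*(-2) - (-5)*(-5) = 8 - 25 = -17
e23 coeff = (-5)*(-2) - (-5)*5 = 10 - (-25) = 35
uv = 5 - 45*e12 - 17*e13 + 35*e23


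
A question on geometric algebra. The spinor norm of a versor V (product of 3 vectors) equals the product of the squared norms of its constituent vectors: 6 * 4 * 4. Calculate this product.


Spinor norm N(V) = |v1|^2 * |v2|^2 * ... * |v3|^2
= 6 * 4 * 4
Running product: 6, 24, 96
N(V) = 96


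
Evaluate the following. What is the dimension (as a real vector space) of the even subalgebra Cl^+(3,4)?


Even subalgebra dimension = 2^(n-1)
n = 3 + 4 = 7
2^(7 - 1) = 2^6 = 64
Verification: sum of C(7,k) for even k = 1 + 21 + 35 + 7 = 64
Result = 64


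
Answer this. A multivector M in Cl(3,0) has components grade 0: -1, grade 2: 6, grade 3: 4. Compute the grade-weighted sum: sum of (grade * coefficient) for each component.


Grade-weighted sum = sum of grade_k * coefficient_k
0*(-1) = 0
2*6 = 12
3*4 = 12
Total = 0 + 12 + 12 = 24


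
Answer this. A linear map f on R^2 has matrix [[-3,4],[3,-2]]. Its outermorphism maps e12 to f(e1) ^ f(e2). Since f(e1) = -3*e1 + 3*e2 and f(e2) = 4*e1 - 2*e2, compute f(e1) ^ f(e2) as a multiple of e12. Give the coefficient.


The outermorphism of a linear map f sends e1^e2 to f(e1)^f(e2).
f(e1) = -3*e1 + 3*e2
f(e2) = 4*e1 - 2*e2
f(e1) ^ f(e2) = (-3*e1 + 3*e2) ^ (4*e1 - 2*e2)
= (-3)*(-2)*e12 + 3*4*e21
= (6 - 12)*e12
= -6*e12
Coefficient = -6


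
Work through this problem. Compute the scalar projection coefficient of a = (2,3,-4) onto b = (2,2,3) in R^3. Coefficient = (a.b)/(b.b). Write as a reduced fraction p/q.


Projection coefficient = (a . b) / (b . b)
a . b = 2*2 + 3*2 + (-4)*3
= 4 + 6 + (-12) = -2
b . b = 2^2 + 2^2 + 3^2
= 4 + 4 + 9 = 17
Coefficient = -2/17
In lowest terms: -2/17


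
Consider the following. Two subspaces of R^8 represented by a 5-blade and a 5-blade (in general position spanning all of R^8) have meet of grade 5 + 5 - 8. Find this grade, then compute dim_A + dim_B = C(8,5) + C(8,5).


Meet grade = grade(A) + grade(B) - n
= 5 + 5 - 8 = 2
C(8,5) = 56
C(8,5) = 56
dim_A + dim_B = 56 + 56 = 112


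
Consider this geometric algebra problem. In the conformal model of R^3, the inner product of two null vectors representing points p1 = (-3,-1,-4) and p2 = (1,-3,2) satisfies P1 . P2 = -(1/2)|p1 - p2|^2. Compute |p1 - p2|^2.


p1 - p2 = (-4, 2, -6)
|p1 - p2|^2 = (-4)^2 + 2^2 + (-6)^2
= 16 + 4 + 36
= 56


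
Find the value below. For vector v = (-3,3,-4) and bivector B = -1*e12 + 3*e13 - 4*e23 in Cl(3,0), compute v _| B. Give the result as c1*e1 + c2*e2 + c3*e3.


Left contraction v _| B = <vB>_1 (grade-1 part of the geometric product vB).
Using e1_|e12 = e2, e2_|e12 = -e1, e1_|e13 = e3, e3_|e13 = -e1, e2_|e23 = e3, e3_|e23 = -e2:
e1 coeff: -v2*b12 - v3*b13 = -(3)*(-1) - (-4)*(3) = 15
e2 coeff: v1*b12 - v3*b23 = (-3)*(-1) - (-4)*(-4) = -13
e3 coeff: v1*b13 + v2*b23 = (-3)*(3) + (3)*(-4) = -21
v _| B = 15*e1 - 13*e2 - 21*e3


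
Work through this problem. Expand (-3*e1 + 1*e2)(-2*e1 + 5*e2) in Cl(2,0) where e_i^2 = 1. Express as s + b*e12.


Expand: (-3*e1 + 1*e2)(-2*e1 + 5*e2)
= (-3)*(-2)*e1e1 + (-3)*5*e1e2 + 1*(-2)*e2e1 + 1*5*e2e2
Using e1^2 = e2^2 = 1, e2e1 = -e1e2:
Scalar part s = (-3)*(-2) + 1*5 = 6 + 5 = 11
Bivector part b = (-3)*5 - 1*(-2) = -15 - (-2) = -13
uv = 11 - 13*e12


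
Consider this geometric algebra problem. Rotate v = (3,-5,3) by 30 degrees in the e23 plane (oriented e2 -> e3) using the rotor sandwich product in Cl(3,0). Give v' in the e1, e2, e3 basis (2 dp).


Rotor R = cos(15deg) - sin(15deg)*e23
Rotation angle theta = 2 * 15 = 30 degrees in the e23 plane (e2 -> e3).
The component perpendicular to the plane (e1) is invariant: v'_1 = v1 = 3.00
cos(30deg) = 0.8660, sin(30deg) = 0.5000
v'_2 = v2*cos(theta) - v3*sin(theta) = -5*0.8660 - 3*0.5000 = -5.83
v'_3 = v2*sin(theta) + v3*cos(theta) = -5*0.5000 + 3*0.8660 = 0.10
v' = 3.00*e1 - 5.83*e2 + 0.10*e3


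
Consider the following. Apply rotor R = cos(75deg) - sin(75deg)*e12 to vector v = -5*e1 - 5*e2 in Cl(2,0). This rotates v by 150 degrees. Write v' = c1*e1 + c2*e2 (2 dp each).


Rotor R = cos(75deg) - sin(75deg)*e12
Rotation angle theta = 2 * 75 = 150 degrees
v' = R*v*~R rotates v by theta.
cos(150deg) = -0.8660, sin(150deg) = 0.5000
v'_1 = -5*cos(150deg) - (-5)*sin(150deg)
= -5*(-0.8660) - (-5)*0.5000
= 6.83
v'_2 = -5*sin(150deg) + (-5)*cos(150deg)
= -5*0.5000 + (-5)*(-0.8660)
= 1.83
v' = 6.83*e1 + 1.83*e2


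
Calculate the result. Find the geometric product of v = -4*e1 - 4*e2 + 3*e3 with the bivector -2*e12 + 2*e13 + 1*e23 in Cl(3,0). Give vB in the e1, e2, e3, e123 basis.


vB has grade-1 (vector) and grade-3 (trivector) parts: vB = (v _| B) + (v ^ B).
Vector part <vB>_1:
  e1: -v2*b12 - v3*b13 = -(-4)*(-2) - (3)*(2) = -14
  e2: v1*b12 - v3*b23 = (-4)*(-2) - (3)*(1) = 5
  e3: v1*b13 + v2*b23 = (-4)*(2) + (-4)*(1) = -12
Trivector part <vB>_3:
  e123: v1*b23 - v2*b13 + v3*b12 = (-4)*(1) - (-4)*(2) + (3)*(-2) = -2
vB = -14*e1 + 5*e2 - 12*e3 - 2*e123


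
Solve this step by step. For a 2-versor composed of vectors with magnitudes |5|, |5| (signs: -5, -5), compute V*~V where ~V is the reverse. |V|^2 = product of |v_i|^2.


Each vector v_i has |v_i|^2 = s_i^2
Squared scales: (-5)^2 = 25, (-5)^2 = 25
|V|^2 = 25 * 25
= 625


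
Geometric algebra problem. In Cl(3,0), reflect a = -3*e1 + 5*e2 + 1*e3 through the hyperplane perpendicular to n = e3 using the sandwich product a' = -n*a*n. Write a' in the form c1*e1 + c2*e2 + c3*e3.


Reflection formula: a' = -n*a*n, with n = e3 (unit vector, n^2 = 1).
For reflection through hyperplane perp to e3:
The component along e3 flips sign, others stay.
a = (-3, 5, 1)
a' = (-3, 5, -1)
a' = -3*e1 + 5*e2 - 1*e3


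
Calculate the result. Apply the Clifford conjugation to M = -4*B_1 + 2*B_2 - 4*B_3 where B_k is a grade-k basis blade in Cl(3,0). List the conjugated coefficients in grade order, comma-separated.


Clifford conjugate sign for grade k: (-1)^(k(k+1)/2)
Grade 1: (-1)^(1*2/2) = (-1)^1 = -1, coeff -4 -> 4
Grade 2: (-1)^(2*3/2) = (-1)^3 = -1, coeff 2 -> -2
Grade 3: (-1)^(3*4/2) = (-1)^6 = 1, coeff -4 -> -4
Conjugated coefficients: 4, -2, -4


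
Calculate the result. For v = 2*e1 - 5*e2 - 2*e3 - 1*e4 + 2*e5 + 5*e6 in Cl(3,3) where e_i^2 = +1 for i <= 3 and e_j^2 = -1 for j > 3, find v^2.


v^2 = sum of c_i^2 * e_i^2
Positive signature terms (e_i^2 = +1): 2^2 + (-5)^2 + (-2)^2 = 33
Negative signature terms (e_j^2 = -1): (-1)^2 + 2^2 + 5^2 = 30
v^2 = 33 - 30 = 3


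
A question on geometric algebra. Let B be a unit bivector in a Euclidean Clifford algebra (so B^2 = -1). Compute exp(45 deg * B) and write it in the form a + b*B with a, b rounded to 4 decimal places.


For a unit bivector B with B^2 = -1, the exponential series gives
e^(theta*B) = cos(theta) + sin(theta)*B (the GA analogue of Euler's formula).
theta = 45 degrees = 0.785398 rad
cos(45 deg) = 0.7071
sin(45 deg) = 0.7071
exp(theta*B) = 0.7071 + 0.7071*B
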